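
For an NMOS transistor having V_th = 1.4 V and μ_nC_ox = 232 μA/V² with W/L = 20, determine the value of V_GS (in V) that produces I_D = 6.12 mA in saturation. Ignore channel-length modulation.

V_GS = 3.02 V

k_n = μ_nC_ox · (W/L) = 4.64 mA/V².
In saturation I_D = ½ k_n (V_GS − V_th)², so V_GS − V_th = √(2 I_D / k_n) = √(2 × 6.12 / 4.64) = 1.62 V.
V_GS = 1.4 + 1.62 = 3.02 V.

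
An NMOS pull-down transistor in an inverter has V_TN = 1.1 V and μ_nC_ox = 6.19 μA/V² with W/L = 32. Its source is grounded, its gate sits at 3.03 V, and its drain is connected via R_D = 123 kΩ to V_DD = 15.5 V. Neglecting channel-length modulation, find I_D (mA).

V_GS = V_G = 3.03 V, so V_ov = 3.03 − 1.1 = 1.93 V.
k_n = μ_nC_ox · (W/L) = 0.1981 mA/V².
Assume saturation: I_D = ½ k_n V_ov² = 0.5 × 0.1981 × 1.93² = 0.369 mA, giving V_DS = V_DD − I_D R_D = 15.5 − 0.369 × 123 = -29.9 V.
But -29.9 V < V_ov = 1.93 V, so the device is actually in triode.
In triode I_D = k_n[V_ov V_DS − ½ V_DS²] and I_D = (V_DD − V_DS)/R_D. Equating: 12.2 V_DS² − 48.02 V_DS + 15.5 = 0, giving V_DS = 0.355 V (the root below V_ov).
I_D = (15.5 − 0.355) / 123 = 0.123 mA.

I_D = 0.123 mA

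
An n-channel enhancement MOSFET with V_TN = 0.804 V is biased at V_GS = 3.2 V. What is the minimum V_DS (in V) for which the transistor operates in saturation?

The boundary between triode and saturation is V_DS = V_GS − V_TN = V_ov.
V_ov = 3.2 − 0.804 = 2.4 V.

V_DS,sat = 2.40 V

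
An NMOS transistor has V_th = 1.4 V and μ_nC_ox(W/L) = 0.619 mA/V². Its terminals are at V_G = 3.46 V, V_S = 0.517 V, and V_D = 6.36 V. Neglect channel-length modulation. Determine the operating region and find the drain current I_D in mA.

Saturation; I_D = 0.737 mA

V_GS = V_G − V_S = 3.46 − 0.517 = 2.94 V; V_DS = V_D − V_S = 6.36 − 0.517 = 5.84 V.
V_ov = V_GS − V_th = 2.94 − 1.4 = 1.54 V.
Since V_DS = 5.84 V ≥ V_ov = 1.54 V, the device is in saturation.
I_D = ½ k_n V_ov² = 0.5 × 0.619 × 1.54² = 0.737 mA.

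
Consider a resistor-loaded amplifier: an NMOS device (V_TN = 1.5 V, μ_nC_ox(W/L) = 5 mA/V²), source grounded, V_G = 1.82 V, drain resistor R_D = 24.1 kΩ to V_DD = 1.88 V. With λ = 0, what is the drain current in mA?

V_GS = V_G = 1.82 V, so V_ov = 1.82 − 1.5 = 0.32 V.
Assume saturation: I_D = ½ k_n V_ov² = 0.5 × 5 × 0.32² = 0.256 mA, giving V_DS = V_DD − I_D R_D = 1.88 − 0.256 × 24.1 = -4.29 V.
But -4.29 V < V_ov = 0.32 V, so the device is actually in triode.
In triode I_D = k_n[V_ov V_DS − ½ V_DS²] and I_D = (V_DD − V_DS)/R_D. Equating: 60.2 V_DS² − 39.56 V_DS + 1.88 = 0, giving V_DS = 0.0516 V (the root below V_ov).
I_D = (1.88 − 0.0516) / 24.1 = 0.0759 mA.

I_D = 0.0759 mA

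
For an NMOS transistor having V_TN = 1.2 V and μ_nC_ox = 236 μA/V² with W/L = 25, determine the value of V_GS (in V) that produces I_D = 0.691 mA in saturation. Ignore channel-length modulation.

V_GS = 1.68 V

k_n = μ_nC_ox · (W/L) = 5.9 mA/V².
In saturation I_D = ½ k_n (V_GS − V_TN)², so V_GS − V_TN = √(2 I_D / k_n) = √(2 × 0.691 / 5.9) = 0.484 V.
V_GS = 1.2 + 0.484 = 1.68 V.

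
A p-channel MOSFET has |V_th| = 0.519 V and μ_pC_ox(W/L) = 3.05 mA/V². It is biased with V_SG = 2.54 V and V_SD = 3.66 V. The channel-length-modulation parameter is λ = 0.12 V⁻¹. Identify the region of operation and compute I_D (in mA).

Saturation; I_D = 8.96 mA

V_ov = V_SG − |V_th| = 2.54 − 0.519 = 2.02 V.
Since V_SD = 3.66 V ≥ V_ov = 2.02 V, the device is in saturation.
I_D = ½ k_p V_ov² (1 + λ V_SD) = 0.5 × 3.05 × 2.02² × (1 + 0.12 × 3.66) = 8.96 mA.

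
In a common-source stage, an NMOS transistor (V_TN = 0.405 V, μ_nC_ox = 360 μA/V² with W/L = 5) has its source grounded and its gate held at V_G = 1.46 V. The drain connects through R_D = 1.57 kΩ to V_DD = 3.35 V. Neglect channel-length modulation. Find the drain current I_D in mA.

V_GS = V_G = 1.46 V, so V_ov = 1.46 − 0.405 = 1.05 V.
k_n = μ_nC_ox · (W/L) = 1.8 mA/V².
Assume saturation: I_D = ½ k_n V_ov² = 0.5 × 1.8 × 1.05² = 1 mA, giving V_DS = V_DD − I_D R_D = 3.35 − 1 × 1.57 = 1.78 V.
V_DS = 1.78 V ≥ V_ov = 1.05 V, confirming saturation.

I_D = 1.00 mA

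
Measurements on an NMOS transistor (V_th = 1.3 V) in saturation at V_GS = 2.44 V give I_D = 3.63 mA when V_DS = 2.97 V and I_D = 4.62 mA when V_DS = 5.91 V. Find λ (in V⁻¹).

λ = 0.128 V⁻¹

With V_GS fixed, I_D ∝ (1 + λ V_DS) in saturation, so I_D2/I_D1 = (1 + λ V_DS2)/(1 + λ V_DS1).
4.62/3.63 = 1.273 = (1 + 5.91 λ)/(1 + 2.97 λ).
Solving: λ (I_D1 V_DS2 − I_D2 V_DS1) = I_D2 − I_D1, so λ = (4.62 − 3.63) / (3.63 × 5.91 − 4.62 × 2.97) = 0.99 / 7.73 = 0.128 V⁻¹.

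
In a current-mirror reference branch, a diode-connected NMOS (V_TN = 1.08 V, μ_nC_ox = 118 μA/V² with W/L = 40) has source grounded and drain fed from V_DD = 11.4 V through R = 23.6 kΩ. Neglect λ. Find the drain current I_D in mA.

With gate tied to drain, V_GS = V_DS ≥ V_GS − V_TN, so the device is in saturation.
k_n = μ_nC_ox · (W/L) = 4.72 mA/V².
KCL at the drain: ½ k_n (V_GS − V_TN)² = (V_DD − V_GS)/R.
Let x = V_GS − 1.08. Then 55.7 x² + x − 10.32 = 0, giving x = 0.422 V (positive root), so V_GS = 1.5 V.
I_D = (V_DD − V_GS)/R = (11.4 − 1.5) / 23.6 = 0.419 mA.

I_D = 0.419 mA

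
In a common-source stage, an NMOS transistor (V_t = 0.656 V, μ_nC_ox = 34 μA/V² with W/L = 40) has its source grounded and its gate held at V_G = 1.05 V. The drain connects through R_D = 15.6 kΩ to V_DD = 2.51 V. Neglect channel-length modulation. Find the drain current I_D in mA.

V_GS = V_G = 1.05 V, so V_ov = 1.05 − 0.656 = 0.394 V.
k_n = μ_nC_ox · (W/L) = 1.36 mA/V².
Assume saturation: I_D = ½ k_n V_ov² = 0.5 × 1.36 × 0.394² = 0.106 mA, giving V_DS = V_DD − I_D R_D = 2.51 − 0.106 × 15.6 = 0.863 V.
V_DS = 0.863 V ≥ V_ov = 0.394 V, confirming saturation.

I_D = 0.106 mA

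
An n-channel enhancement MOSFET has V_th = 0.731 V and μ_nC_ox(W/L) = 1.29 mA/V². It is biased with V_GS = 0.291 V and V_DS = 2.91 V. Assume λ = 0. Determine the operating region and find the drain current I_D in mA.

V_GS = 0.291 V < V_th = 0.731 V, so the transistor is in cutoff.

Cutoff; I_D = 0 mA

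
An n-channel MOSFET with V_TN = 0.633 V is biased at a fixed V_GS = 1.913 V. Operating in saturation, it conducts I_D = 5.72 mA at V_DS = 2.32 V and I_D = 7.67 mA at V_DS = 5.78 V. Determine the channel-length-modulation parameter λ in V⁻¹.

λ = 0.128 V⁻¹

With V_GS fixed, I_D ∝ (1 + λ V_DS) in saturation, so I_D2/I_D1 = (1 + λ V_DS2)/(1 + λ V_DS1).
7.67/5.72 = 1.341 = (1 + 5.78 λ)/(1 + 2.32 λ).
Solving: λ (I_D1 V_DS2 − I_D2 V_DS1) = I_D2 − I_D1, so λ = (7.67 − 5.72) / (5.72 × 5.78 − 7.67 × 2.32) = 1.95 / 15.3 = 0.128 V⁻¹.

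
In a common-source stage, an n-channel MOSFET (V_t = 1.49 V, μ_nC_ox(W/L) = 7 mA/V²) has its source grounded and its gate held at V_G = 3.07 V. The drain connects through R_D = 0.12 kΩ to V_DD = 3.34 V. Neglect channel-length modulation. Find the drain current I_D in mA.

V_GS = V_G = 3.07 V, so V_ov = 3.07 − 1.49 = 1.58 V.
Assume saturation: I_D = ½ k_n V_ov² = 0.5 × 7 × 1.58² = 8.74 mA, giving V_DS = V_DD − I_D R_D = 3.34 − 8.74 × 0.12 = 2.29 V.
V_DS = 2.29 V ≥ V_ov = 1.58 V, confirming saturation.

I_D = 8.74 mA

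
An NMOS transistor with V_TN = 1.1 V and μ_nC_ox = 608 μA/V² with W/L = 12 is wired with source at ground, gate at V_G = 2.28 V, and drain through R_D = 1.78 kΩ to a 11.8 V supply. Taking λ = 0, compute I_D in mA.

I_D = 5.08 mA

V_GS = V_G = 2.28 V, so V_ov = 2.28 − 1.1 = 1.18 V.
k_n = μ_nC_ox · (W/L) = 7.296 mA/V².
Assume saturation: I_D = ½ k_n V_ov² = 0.5 × 7.296 × 1.18² = 5.08 mA, giving V_DS = V_DD − I_D R_D = 11.8 − 5.08 × 1.78 = 2.76 V.
V_DS = 2.76 V ≥ V_ov = 1.18 V, confirming saturation.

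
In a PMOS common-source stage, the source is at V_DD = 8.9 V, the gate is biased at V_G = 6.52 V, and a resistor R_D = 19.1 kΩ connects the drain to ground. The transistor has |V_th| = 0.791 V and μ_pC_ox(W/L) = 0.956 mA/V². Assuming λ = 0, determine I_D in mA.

V_SG = V_DD − V_G = 8.9 − 6.52 = 2.38 V, so V_ov = 2.38 − 0.791 = 1.59 V.
Assume saturation: I_D = ½ k_p V_ov² = 0.5 × 0.956 × 1.59² = 1.21 mA, giving V_SD = V_DD − I_D R_D = 8.9 − 1.21 × 19.1 = -14.2 V.
But -14.2 V < V_ov = 1.59 V, so the device is actually in triode.
In triode I_D = k_p[V_ov V_SD − ½ V_SD²] and I_D = (V_DD − V_SD)/R_D. Equating: 9.13 V_SD² − 30.01 V_SD + 8.9 = 0, giving V_SD = 0.33 V (the root below V_ov).
I_D = (8.9 − 0.33) / 19.1 = 0.449 mA.

I_D = 0.449 mA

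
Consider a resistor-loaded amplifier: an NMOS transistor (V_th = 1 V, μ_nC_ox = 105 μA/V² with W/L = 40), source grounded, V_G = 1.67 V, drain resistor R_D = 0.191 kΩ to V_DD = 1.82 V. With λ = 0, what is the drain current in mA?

I_D = 0.943 mA

V_GS = V_G = 1.67 V, so V_ov = 1.67 − 1 = 0.67 V.
k_n = μ_nC_ox · (W/L) = 4.2 mA/V².
Assume saturation: I_D = ½ k_n V_ov² = 0.5 × 4.2 × 0.67² = 0.943 mA, giving V_DS = V_DD − I_D R_D = 1.82 − 0.943 × 0.191 = 1.64 V.
V_DS = 1.64 V ≥ V_ov = 0.67 V, confirming saturation.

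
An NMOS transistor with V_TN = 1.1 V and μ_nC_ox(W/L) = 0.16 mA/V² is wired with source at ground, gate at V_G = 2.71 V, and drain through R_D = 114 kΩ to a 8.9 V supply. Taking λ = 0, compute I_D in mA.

V_GS = V_G = 2.71 V, so V_ov = 2.71 − 1.1 = 1.61 V.
Assume saturation: I_D = ½ k_n V_ov² = 0.5 × 0.16 × 1.61² = 0.207 mA, giving V_DS = V_DD − I_D R_D = 8.9 − 0.207 × 114 = -14.7 V.
But -14.7 V < V_ov = 1.61 V, so the device is actually in triode.
In triode I_D = k_n[V_ov V_DS − ½ V_DS²] and I_D = (V_DD − V_DS)/R_D. Equating: 9.12 V_DS² − 30.37 V_DS + 8.9 = 0, giving V_DS = 0.325 V (the root below V_ov).
I_D = (8.9 − 0.325) / 114 = 0.0752 mA.

I_D = 0.0752 mA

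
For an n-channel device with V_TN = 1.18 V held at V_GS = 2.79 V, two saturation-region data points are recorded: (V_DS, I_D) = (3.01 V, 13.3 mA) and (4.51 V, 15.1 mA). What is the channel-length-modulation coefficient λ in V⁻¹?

With V_GS fixed, I_D ∝ (1 + λ V_DS) in saturation, so I_D2/I_D1 = (1 + λ V_DS2)/(1 + λ V_DS1).
15.1/13.3 = 1.135 = (1 + 4.51 λ)/(1 + 3.01 λ).
Solving: λ (I_D1 V_DS2 − I_D2 V_DS1) = I_D2 − I_D1, so λ = (15.1 − 13.3) / (13.3 × 4.51 − 15.1 × 3.01) = 1.8 / 14.5 = 0.124 V⁻¹.

λ = 0.124 V⁻¹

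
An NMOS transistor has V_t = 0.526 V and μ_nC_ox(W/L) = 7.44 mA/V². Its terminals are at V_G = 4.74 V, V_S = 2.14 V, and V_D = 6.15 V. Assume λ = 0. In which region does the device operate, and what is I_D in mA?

Saturation; I_D = 16.0 mA

V_GS = V_G − V_S = 4.74 − 2.14 = 2.6 V; V_DS = V_D − V_S = 6.15 − 2.14 = 4.01 V.
V_ov = V_GS − V_t = 2.6 − 0.526 = 2.07 V.
Since V_DS = 4.01 V ≥ V_ov = 2.07 V, the device is in saturation.
I_D = ½ k_n V_ov² = 0.5 × 7.44 × 2.07² = 16 mA.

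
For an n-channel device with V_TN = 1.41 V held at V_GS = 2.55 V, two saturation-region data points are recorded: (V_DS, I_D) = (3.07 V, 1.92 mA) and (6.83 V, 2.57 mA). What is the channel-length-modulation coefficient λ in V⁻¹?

λ = 0.124 V⁻¹

With V_GS fixed, I_D ∝ (1 + λ V_DS) in saturation, so I_D2/I_D1 = (1 + λ V_DS2)/(1 + λ V_DS1).
2.57/1.92 = 1.339 = (1 + 6.83 λ)/(1 + 3.07 λ).
Solving: λ (I_D1 V_DS2 − I_D2 V_DS1) = I_D2 − I_D1, so λ = (2.57 − 1.92) / (1.92 × 6.83 − 2.57 × 3.07) = 0.65 / 5.22 = 0.124 V⁻¹.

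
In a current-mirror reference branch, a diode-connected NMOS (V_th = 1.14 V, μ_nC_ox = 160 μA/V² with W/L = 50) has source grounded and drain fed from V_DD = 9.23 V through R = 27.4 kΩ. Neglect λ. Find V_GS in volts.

V_GS = 1.41 V

With gate tied to drain, V_GS = V_DS ≥ V_GS − V_th, so the device is in saturation.
k_n = μ_nC_ox · (W/L) = 8 mA/V².
KCL at the drain: ½ k_n (V_GS − V_th)² = (V_DD − V_GS)/R.
Let x = V_GS − 1.14. Then 110 x² + x − 8.09 = 0, giving x = 0.267 V (positive root), so V_GS = 1.41 V.
I_D = (V_DD − V_GS)/R = (9.23 − 1.41) / 27.4 = 0.286 mA.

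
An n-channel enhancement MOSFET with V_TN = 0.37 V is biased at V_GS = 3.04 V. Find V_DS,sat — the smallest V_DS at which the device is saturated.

The boundary between triode and saturation is V_DS = V_GS − V_TN = V_ov.
V_ov = 3.04 − 0.37 = 2.67 V.

V_DS,sat = 2.67 V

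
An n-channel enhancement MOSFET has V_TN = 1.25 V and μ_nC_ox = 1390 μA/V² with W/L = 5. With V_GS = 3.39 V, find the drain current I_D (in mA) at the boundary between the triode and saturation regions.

At the boundary V_DS = V_ov = V_GS − V_TN = 3.39 − 1.25 = 2.14 V.
k_n = μ_nC_ox · (W/L) = 6.95 mA/V².
I_D = ½ k_n V_ov² = 0.5 × 6.95 × 2.14² = 15.9 mA.

I_D = 15.9 mA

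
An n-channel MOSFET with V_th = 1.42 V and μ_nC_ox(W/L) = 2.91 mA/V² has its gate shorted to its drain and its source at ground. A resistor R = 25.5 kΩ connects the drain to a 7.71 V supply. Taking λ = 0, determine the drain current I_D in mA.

With gate tied to drain, V_GS = V_DS ≥ V_GS − V_th, so the device is in saturation.
KCL at the drain: ½ k_n (V_GS − V_th)² = (V_DD − V_GS)/R.
Let x = V_GS − 1.42. Then 37.1 x² + x − 6.29 = 0, giving x = 0.398 V (positive root), so V_GS = 1.82 V.
I_D = (V_DD − V_GS)/R = (7.71 − 1.82) / 25.5 = 0.231 mA.

I_D = 0.231 mA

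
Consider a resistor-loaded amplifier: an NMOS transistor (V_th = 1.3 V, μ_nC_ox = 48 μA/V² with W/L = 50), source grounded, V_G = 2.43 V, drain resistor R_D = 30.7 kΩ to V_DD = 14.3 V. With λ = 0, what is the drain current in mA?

I_D = 0.460 mA

V_GS = V_G = 2.43 V, so V_ov = 2.43 − 1.3 = 1.13 V.
k_n = μ_nC_ox · (W/L) = 2.4 mA/V².
Assume saturation: I_D = ½ k_n V_ov² = 0.5 × 2.4 × 1.13² = 1.53 mA, giving V_DS = V_DD − I_D R_D = 14.3 − 1.53 × 30.7 = -32.7 V.
But -32.7 V < V_ov = 1.13 V, so the device is actually in triode.
In triode I_D = k_n[V_ov V_DS − ½ V_DS²] and I_D = (V_DD − V_DS)/R_D. Equating: 36.8 V_DS² − 84.26 V_DS + 14.3 = 0, giving V_DS = 0.185 V (the root below V_ov).
I_D = (14.3 − 0.185) / 30.7 = 0.46 mA.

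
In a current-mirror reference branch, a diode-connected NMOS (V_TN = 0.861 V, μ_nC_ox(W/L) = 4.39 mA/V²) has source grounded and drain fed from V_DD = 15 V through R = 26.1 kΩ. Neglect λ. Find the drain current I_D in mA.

I_D = 0.523 mA

With gate tied to drain, V_GS = V_DS ≥ V_GS − V_TN, so the device is in saturation.
KCL at the drain: ½ k_n (V_GS − V_TN)² = (V_DD − V_GS)/R.
Let x = V_GS − 0.861. Then 57.3 x² + x − 14.14 = 0, giving x = 0.488 V (positive root), so V_GS = 1.35 V.
I_D = (V_DD − V_GS)/R = (15 − 1.35) / 26.1 = 0.523 mA.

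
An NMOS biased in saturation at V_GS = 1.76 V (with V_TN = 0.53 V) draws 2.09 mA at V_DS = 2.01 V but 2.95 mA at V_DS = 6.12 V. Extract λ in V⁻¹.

λ = 0.125 V⁻¹

With V_GS fixed, I_D ∝ (1 + λ V_DS) in saturation, so I_D2/I_D1 = (1 + λ V_DS2)/(1 + λ V_DS1).
2.95/2.09 = 1.411 = (1 + 6.12 λ)/(1 + 2.01 λ).
Solving: λ (I_D1 V_DS2 − I_D2 V_DS1) = I_D2 − I_D1, so λ = (2.95 − 2.09) / (2.09 × 6.12 − 2.95 × 2.01) = 0.86 / 6.86 = 0.125 V⁻¹.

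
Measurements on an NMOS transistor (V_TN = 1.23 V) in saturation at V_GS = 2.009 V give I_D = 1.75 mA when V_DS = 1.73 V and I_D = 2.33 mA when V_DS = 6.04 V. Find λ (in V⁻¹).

With V_GS fixed, I_D ∝ (1 + λ V_DS) in saturation, so I_D2/I_D1 = (1 + λ V_DS2)/(1 + λ V_DS1).
2.33/1.75 = 1.331 = (1 + 6.04 λ)/(1 + 1.73 λ).
Solving: λ (I_D1 V_DS2 − I_D2 V_DS1) = I_D2 − I_D1, so λ = (2.33 − 1.75) / (1.75 × 6.04 − 2.33 × 1.73) = 0.58 / 6.54 = 0.0887 V⁻¹.

λ = 0.0887 V⁻¹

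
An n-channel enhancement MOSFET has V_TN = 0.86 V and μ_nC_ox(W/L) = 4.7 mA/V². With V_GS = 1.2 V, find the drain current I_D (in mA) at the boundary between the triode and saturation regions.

I_D = 0.272 mA

At the boundary V_DS = V_ov = V_GS − V_TN = 1.2 − 0.86 = 0.34 V.
I_D = ½ k_n V_ov² = 0.5 × 4.7 × 0.34² = 0.272 mA.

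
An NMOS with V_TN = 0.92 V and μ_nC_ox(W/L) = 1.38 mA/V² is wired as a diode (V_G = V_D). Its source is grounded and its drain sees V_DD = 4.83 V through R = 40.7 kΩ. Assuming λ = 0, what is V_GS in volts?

With gate tied to drain, V_GS = V_DS ≥ V_GS − V_TN, so the device is in saturation.
KCL at the drain: ½ k_n (V_GS − V_TN)² = (V_DD − V_GS)/R.
Let x = V_GS − 0.92. Then 28.1 x² + x − 3.91 = 0, giving x = 0.356 V (positive root), so V_GS = 1.28 V.
I_D = (V_DD − V_GS)/R = (4.83 − 1.28) / 40.7 = 0.0873 mA.

V_GS = 1.28 V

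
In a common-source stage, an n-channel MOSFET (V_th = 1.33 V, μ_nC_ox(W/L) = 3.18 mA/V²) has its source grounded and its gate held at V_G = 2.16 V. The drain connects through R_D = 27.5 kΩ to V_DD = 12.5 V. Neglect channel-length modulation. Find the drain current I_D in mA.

V_GS = V_G = 2.16 V, so V_ov = 2.16 − 1.33 = 0.83 V.
Assume saturation: I_D = ½ k_n V_ov² = 0.5 × 3.18 × 0.83² = 1.1 mA, giving V_DS = V_DD − I_D R_D = 12.5 − 1.1 × 27.5 = -17.6 V.
But -17.6 V < V_ov = 0.83 V, so the device is actually in triode.
In triode I_D = k_n[V_ov V_DS − ½ V_DS²] and I_D = (V_DD − V_DS)/R_D. Equating: 43.7 V_DS² − 73.58 V_DS + 12.5 = 0, giving V_DS = 0.192 V (the root below V_ov).
I_D = (12.5 − 0.192) / 27.5 = 0.448 mA.

I_D = 0.448 mA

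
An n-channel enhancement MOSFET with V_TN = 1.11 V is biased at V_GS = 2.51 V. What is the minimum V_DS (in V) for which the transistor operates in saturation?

The boundary between triode and saturation is V_DS = V_GS − V_TN = V_ov.
V_ov = 2.51 − 1.11 = 1.4 V.

V_DS,sat = 1.40 V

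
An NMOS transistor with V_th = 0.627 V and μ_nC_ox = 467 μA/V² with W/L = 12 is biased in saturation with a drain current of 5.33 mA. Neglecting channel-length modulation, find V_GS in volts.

k_n = μ_nC_ox · (W/L) = 5.604 mA/V².
In saturation I_D = ½ k_n (V_GS − V_th)², so V_GS − V_th = √(2 I_D / k_n) = √(2 × 5.33 / 5.604) = 1.38 V.
V_GS = 0.627 + 1.38 = 2.01 V.

V_GS = 2.01 V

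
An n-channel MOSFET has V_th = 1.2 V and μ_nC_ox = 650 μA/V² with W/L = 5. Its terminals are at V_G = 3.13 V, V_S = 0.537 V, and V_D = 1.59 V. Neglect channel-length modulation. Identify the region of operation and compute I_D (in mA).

V_GS = V_G − V_S = 3.13 − 0.537 = 2.59 V; V_DS = V_D − V_S = 1.59 − 0.537 = 1.05 V.
k_n = μ_nC_ox · (W/L) = 3.25 mA/V².
V_ov = V_GS − V_th = 2.59 − 1.2 = 1.39 V.
Since V_DS = 1.05 V < V_ov = 1.39 V, the device is in the triode region.
I_D = k_n [V_ov · V_DS − ½ V_DS²] = 3.25 × [1.39 × 1.05 − 0.5 × 1.05²] = 2.97 mA.

Triode; I_D = 2.97 mA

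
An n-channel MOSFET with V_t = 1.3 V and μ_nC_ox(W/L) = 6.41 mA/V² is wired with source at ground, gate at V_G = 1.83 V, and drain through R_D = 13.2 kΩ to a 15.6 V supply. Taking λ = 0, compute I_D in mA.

V_GS = V_G = 1.83 V, so V_ov = 1.83 − 1.3 = 0.53 V.
Assume saturation: I_D = ½ k_n V_ov² = 0.5 × 6.41 × 0.53² = 0.9 mA, giving V_DS = V_DD − I_D R_D = 15.6 − 0.9 × 13.2 = 3.72 V.
V_DS = 3.72 V ≥ V_ov = 0.53 V, confirming saturation.

I_D = 0.900 mA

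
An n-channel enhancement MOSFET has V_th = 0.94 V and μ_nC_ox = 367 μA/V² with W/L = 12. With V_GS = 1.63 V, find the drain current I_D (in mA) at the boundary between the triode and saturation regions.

I_D = 1.05 mA

At the boundary V_DS = V_ov = V_GS − V_th = 1.63 − 0.94 = 0.69 V.
k_n = μ_nC_ox · (W/L) = 4.404 mA/V².
I_D = ½ k_n V_ov² = 0.5 × 4.404 × 0.69² = 1.05 mA.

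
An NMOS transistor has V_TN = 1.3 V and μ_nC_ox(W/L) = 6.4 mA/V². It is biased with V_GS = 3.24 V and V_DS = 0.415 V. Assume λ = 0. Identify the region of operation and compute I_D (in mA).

V_ov = V_GS − V_TN = 3.24 − 1.3 = 1.94 V.
Since V_DS = 0.415 V < V_ov = 1.94 V, the device is in the triode region.
I_D = k_n [V_ov · V_DS − ½ V_DS²] = 6.4 × [1.94 × 0.415 − 0.5 × 0.415²] = 4.6 mA.

Triode; I_D = 4.60 mA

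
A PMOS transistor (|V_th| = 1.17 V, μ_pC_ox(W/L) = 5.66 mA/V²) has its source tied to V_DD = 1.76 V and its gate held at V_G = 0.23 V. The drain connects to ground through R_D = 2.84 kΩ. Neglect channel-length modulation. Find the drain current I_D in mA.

I_D = 0.367 mA

V_SG = V_DD − V_G = 1.76 − 0.23 = 1.53 V, so V_ov = 1.53 − 1.17 = 0.36 V.
Assume saturation: I_D = ½ k_p V_ov² = 0.5 × 5.66 × 0.36² = 0.367 mA, giving V_SD = V_DD − I_D R_D = 1.76 − 0.367 × 2.84 = 0.718 V.
V_SD = 0.718 V ≥ V_ov = 0.36 V, confirming saturation.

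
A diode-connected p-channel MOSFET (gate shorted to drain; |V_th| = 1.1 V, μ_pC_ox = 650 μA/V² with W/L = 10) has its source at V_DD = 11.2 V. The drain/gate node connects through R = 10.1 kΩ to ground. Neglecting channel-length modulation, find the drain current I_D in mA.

I_D = 0.947 mA

With gate tied to drain, V_SG = V_SD ≥ V_SG − |V_th|, so the device is in saturation.
k_p = μ_pC_ox · (W/L) = 6.5 mA/V².
KCL at the drain: ½ k_p (V_SG − |V_th|)² = (V_DD − V_SG)/R.
Let x = V_SG − 1.1. Then 32.8 x² + x − 10.1 = 0, giving x = 0.54 V (positive root), so V_SG = 1.64 V.
I_D = (V_DD − V_SG)/R = (11.2 − 1.64) / 10.1 = 0.947 mA.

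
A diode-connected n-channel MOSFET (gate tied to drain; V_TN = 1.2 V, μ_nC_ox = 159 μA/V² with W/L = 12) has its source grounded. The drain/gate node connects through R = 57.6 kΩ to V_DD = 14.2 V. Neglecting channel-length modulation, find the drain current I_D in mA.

I_D = 0.217 mA

With gate tied to drain, V_GS = V_DS ≥ V_GS − V_TN, so the device is in saturation.
k_n = μ_nC_ox · (W/L) = 1.908 mA/V².
KCL at the drain: ½ k_n (V_GS − V_TN)² = (V_DD − V_GS)/R.
Let x = V_GS − 1.2. Then 55 x² + x − 13 = 0, giving x = 0.477 V (positive root), so V_GS = 1.68 V.
I_D = (V_DD − V_GS)/R = (14.2 − 1.68) / 57.6 = 0.217 mA.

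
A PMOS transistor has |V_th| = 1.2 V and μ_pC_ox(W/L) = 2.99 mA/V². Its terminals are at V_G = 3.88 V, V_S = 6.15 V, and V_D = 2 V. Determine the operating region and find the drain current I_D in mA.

V_SG = V_S − V_G = 6.15 − 3.88 = 2.27 V; V_SD = V_S − V_D = 6.15 − 2 = 4.15 V.
V_ov = V_SG − |V_th| = 2.27 − 1.2 = 1.07 V.
Since V_SD = 4.15 V ≥ V_ov = 1.07 V, the device is in saturation.
I_D = ½ k_p V_ov² = 0.5 × 2.99 × 1.07² = 1.71 mA.

Saturation; I_D = 1.71 mA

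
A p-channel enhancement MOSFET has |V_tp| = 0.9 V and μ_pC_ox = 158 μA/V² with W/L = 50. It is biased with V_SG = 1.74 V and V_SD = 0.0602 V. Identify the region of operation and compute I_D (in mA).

k_p = μ_pC_ox · (W/L) = 7.9 mA/V².
V_ov = V_SG − |V_tp| = 1.74 − 0.9 = 0.84 V.
Since V_SD = 0.0602 V < V_ov = 0.84 V, the device is in the triode region.
I_D = k_p [V_ov · V_SD − ½ V_SD²] = 7.9 × [0.84 × 0.0602 − 0.5 × 0.0602²] = 0.385 mA.

Triode; I_D = 0.385 mA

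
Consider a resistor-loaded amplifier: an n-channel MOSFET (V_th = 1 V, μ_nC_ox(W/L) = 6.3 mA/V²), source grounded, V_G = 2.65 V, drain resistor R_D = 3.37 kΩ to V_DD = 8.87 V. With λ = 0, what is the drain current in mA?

V_GS = V_G = 2.65 V, so V_ov = 2.65 − 1 = 1.65 V.
Assume saturation: I_D = ½ k_n V_ov² = 0.5 × 6.3 × 1.65² = 8.58 mA, giving V_DS = V_DD − I_D R_D = 8.87 − 8.58 × 3.37 = -20 V.
But -20 V < V_ov = 1.65 V, so the device is actually in triode.
In triode I_D = k_n[V_ov V_DS − ½ V_DS²] and I_D = (V_DD − V_DS)/R_D. Equating: 10.6 V_DS² − 36.03 V_DS + 8.87 = 0, giving V_DS = 0.267 V (the root below V_ov).
I_D = (8.87 − 0.267) / 3.37 = 2.55 mA.

I_D = 2.55 mA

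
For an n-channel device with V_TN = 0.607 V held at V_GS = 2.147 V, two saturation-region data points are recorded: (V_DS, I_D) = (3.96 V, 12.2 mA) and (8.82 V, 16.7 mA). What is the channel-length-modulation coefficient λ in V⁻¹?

λ = 0.109 V⁻¹

With V_GS fixed, I_D ∝ (1 + λ V_DS) in saturation, so I_D2/I_D1 = (1 + λ V_DS2)/(1 + λ V_DS1).
16.7/12.2 = 1.369 = (1 + 8.82 λ)/(1 + 3.96 λ).
Solving: λ (I_D1 V_DS2 − I_D2 V_DS1) = I_D2 − I_D1, so λ = (16.7 − 12.2) / (12.2 × 8.82 − 16.7 × 3.96) = 4.5 / 41.5 = 0.109 V⁻¹.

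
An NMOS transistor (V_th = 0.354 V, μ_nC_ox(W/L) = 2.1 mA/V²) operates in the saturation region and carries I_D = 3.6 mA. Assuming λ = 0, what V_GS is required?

V_GS = 2.21 V

In saturation I_D = ½ k_n (V_GS − V_th)², so V_GS − V_th = √(2 I_D / k_n) = √(2 × 3.6 / 2.1) = 1.85 V.
V_GS = 0.354 + 1.85 = 2.21 V.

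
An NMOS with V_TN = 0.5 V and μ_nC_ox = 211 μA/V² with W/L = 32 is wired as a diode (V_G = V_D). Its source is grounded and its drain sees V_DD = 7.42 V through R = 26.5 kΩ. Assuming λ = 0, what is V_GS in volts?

V_GS = 0.773 V

With gate tied to drain, V_GS = V_DS ≥ V_GS − V_TN, so the device is in saturation.
k_n = μ_nC_ox · (W/L) = 6.752 mA/V².
KCL at the drain: ½ k_n (V_GS − V_TN)² = (V_DD − V_GS)/R.
Let x = V_GS − 0.5. Then 89.5 x² + x − 6.92 = 0, giving x = 0.273 V (positive root), so V_GS = 0.773 V.
I_D = (V_DD − V_GS)/R = (7.42 − 0.773) / 26.5 = 0.251 mA.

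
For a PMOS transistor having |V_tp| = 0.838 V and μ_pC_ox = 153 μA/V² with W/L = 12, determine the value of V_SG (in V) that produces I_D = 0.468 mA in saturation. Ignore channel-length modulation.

V_SG = 1.55 V

k_p = μ_pC_ox · (W/L) = 1.836 mA/V².
In saturation I_D = ½ k_p (V_SG − |V_tp|)², so V_SG − |V_tp| = √(2 I_D / k_p) = √(2 × 0.468 / 1.836) = 0.714 V.
V_SG = 0.838 + 0.714 = 1.55 V.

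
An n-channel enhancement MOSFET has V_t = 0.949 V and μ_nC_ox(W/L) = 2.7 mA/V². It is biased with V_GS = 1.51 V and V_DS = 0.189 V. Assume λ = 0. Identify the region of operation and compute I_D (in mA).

Triode; I_D = 0.238 mA

V_ov = V_GS − V_t = 1.51 − 0.949 = 0.561 V.
Since V_DS = 0.189 V < V_ov = 0.561 V, the device is in the triode region.
I_D = k_n [V_ov · V_DS − ½ V_DS²] = 2.7 × [0.561 × 0.189 − 0.5 × 0.189²] = 0.238 mA.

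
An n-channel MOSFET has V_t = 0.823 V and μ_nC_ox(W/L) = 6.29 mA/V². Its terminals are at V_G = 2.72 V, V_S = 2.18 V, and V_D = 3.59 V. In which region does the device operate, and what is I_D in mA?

Cutoff; I_D = 0 mA

V_GS = V_G − V_S = 2.72 − 2.18 = 0.54 V; V_DS = V_D − V_S = 3.59 − 2.18 = 1.41 V.
V_GS = 0.54 V < V_t = 0.823 V, so the transistor is in cutoff.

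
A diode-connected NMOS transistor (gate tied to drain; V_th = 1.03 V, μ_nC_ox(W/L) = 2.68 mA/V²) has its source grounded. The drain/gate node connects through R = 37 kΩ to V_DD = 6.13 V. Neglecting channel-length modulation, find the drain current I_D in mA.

With gate tied to drain, V_GS = V_DS ≥ V_GS − V_th, so the device is in saturation.
KCL at the drain: ½ k_n (V_GS − V_th)² = (V_DD − V_GS)/R.
Let x = V_GS − 1.03. Then 49.6 x² + x − 5.1 = 0, giving x = 0.311 V (positive root), so V_GS = 1.34 V.
I_D = (V_DD − V_GS)/R = (6.13 − 1.34) / 37 = 0.129 mA.

I_D = 0.129 mA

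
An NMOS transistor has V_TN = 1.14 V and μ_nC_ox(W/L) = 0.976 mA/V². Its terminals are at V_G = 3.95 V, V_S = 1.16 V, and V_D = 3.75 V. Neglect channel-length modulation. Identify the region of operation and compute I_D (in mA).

Saturation; I_D = 1.33 mA

V_GS = V_G − V_S = 3.95 − 1.16 = 2.79 V; V_DS = V_D − V_S = 3.75 − 1.16 = 2.59 V.
V_ov = V_GS − V_TN = 2.79 − 1.14 = 1.65 V.
Since V_DS = 2.59 V ≥ V_ov = 1.65 V, the device is in saturation.
I_D = ½ k_n V_ov² = 0.5 × 0.976 × 1.65² = 1.33 mA.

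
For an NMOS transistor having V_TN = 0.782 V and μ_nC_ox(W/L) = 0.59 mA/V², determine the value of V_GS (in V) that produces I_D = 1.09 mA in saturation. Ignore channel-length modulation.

V_GS = 2.70 V

In saturation I_D = ½ k_n (V_GS − V_TN)², so V_GS − V_TN = √(2 I_D / k_n) = √(2 × 1.09 / 0.59) = 1.92 V.
V_GS = 0.782 + 1.92 = 2.7 V.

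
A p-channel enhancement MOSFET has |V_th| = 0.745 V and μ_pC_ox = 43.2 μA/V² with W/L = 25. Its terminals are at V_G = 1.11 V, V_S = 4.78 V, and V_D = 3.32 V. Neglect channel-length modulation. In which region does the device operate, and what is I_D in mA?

V_SG = V_S − V_G = 4.78 − 1.11 = 3.67 V; V_SD = V_S − V_D = 4.78 − 3.32 = 1.46 V.
k_p = μ_pC_ox · (W/L) = 1.08 mA/V².
V_ov = V_SG − |V_th| = 3.67 − 0.745 = 2.92 V.
Since V_SD = 1.46 V < V_ov = 2.92 V, the device is in the triode region.
I_D = k_p [V_ov · V_SD − ½ V_SD²] = 1.08 × [2.92 × 1.46 − 0.5 × 1.46²] = 3.46 mA.

Triode; I_D = 3.46 mA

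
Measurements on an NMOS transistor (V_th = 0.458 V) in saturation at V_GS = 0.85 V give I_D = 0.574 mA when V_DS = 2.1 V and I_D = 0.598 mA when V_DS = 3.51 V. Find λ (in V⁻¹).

λ = 0.0316 V⁻¹

With V_GS fixed, I_D ∝ (1 + λ V_DS) in saturation, so I_D2/I_D1 = (1 + λ V_DS2)/(1 + λ V_DS1).
0.598/0.574 = 1.042 = (1 + 3.51 λ)/(1 + 2.1 λ).
Solving: λ (I_D1 V_DS2 − I_D2 V_DS1) = I_D2 − I_D1, so λ = (0.598 − 0.574) / (0.574 × 3.51 − 0.598 × 2.1) = 0.024 / 0.759 = 0.0316 V⁻¹.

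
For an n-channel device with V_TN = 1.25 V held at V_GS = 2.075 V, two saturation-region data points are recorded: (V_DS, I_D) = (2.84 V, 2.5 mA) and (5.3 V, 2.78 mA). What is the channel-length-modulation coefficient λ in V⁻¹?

λ = 0.0523 V⁻¹

With V_GS fixed, I_D ∝ (1 + λ V_DS) in saturation, so I_D2/I_D1 = (1 + λ V_DS2)/(1 + λ V_DS1).
2.78/2.5 = 1.112 = (1 + 5.3 λ)/(1 + 2.84 λ).
Solving: λ (I_D1 V_DS2 − I_D2 V_DS1) = I_D2 − I_D1, so λ = (2.78 − 2.5) / (2.5 × 5.3 − 2.78 × 2.84) = 0.28 / 5.35 = 0.0523 V⁻¹.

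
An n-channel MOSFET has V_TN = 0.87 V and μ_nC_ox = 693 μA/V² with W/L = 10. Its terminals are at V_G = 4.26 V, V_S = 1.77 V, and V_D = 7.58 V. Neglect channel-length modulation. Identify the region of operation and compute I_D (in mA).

V_GS = V_G − V_S = 4.26 − 1.77 = 2.49 V; V_DS = V_D − V_S = 7.58 − 1.77 = 5.81 V.
k_n = μ_nC_ox · (W/L) = 6.93 mA/V².
V_ov = V_GS − V_TN = 2.49 − 0.87 = 1.62 V.
Since V_DS = 5.81 V ≥ V_ov = 1.62 V, the device is in saturation.
I_D = ½ k_n V_ov² = 0.5 × 6.93 × 1.62² = 9.09 mA.

Saturation; I_D = 9.09 mA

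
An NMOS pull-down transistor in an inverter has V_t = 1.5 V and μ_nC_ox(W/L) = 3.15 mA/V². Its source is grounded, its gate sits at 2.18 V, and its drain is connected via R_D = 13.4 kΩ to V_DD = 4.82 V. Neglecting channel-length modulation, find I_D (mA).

V_GS = V_G = 2.18 V, so V_ov = 2.18 − 1.5 = 0.68 V.
Assume saturation: I_D = ½ k_n V_ov² = 0.5 × 3.15 × 0.68² = 0.728 mA, giving V_DS = V_DD − I_D R_D = 4.82 − 0.728 × 13.4 = -4.94 V.
But -4.94 V < V_ov = 0.68 V, so the device is actually in triode.
In triode I_D = k_n[V_ov V_DS − ½ V_DS²] and I_D = (V_DD − V_DS)/R_D. Equating: 21.1 V_DS² − 29.7 V_DS + 4.82 = 0, giving V_DS = 0.187 V (the root below V_ov).
I_D = (4.82 − 0.187) / 13.4 = 0.346 mA.

I_D = 0.346 mA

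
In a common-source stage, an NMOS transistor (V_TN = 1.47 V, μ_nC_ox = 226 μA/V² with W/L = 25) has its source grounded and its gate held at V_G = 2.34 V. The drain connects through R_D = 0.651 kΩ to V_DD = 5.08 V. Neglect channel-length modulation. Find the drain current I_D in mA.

V_GS = V_G = 2.34 V, so V_ov = 2.34 − 1.47 = 0.87 V.
k_n = μ_nC_ox · (W/L) = 5.65 mA/V².
Assume saturation: I_D = ½ k_n V_ov² = 0.5 × 5.65 × 0.87² = 2.14 mA, giving V_DS = V_DD − I_D R_D = 5.08 − 2.14 × 0.651 = 3.69 V.
V_DS = 3.69 V ≥ V_ov = 0.87 V, confirming saturation.

I_D = 2.14 mA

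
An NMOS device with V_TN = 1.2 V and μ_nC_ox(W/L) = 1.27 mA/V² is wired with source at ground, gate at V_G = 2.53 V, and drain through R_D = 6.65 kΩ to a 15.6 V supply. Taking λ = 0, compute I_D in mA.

V_GS = V_G = 2.53 V, so V_ov = 2.53 − 1.2 = 1.33 V.
Assume saturation: I_D = ½ k_n V_ov² = 0.5 × 1.27 × 1.33² = 1.12 mA, giving V_DS = V_DD − I_D R_D = 15.6 − 1.12 × 6.65 = 8.13 V.
V_DS = 8.13 V ≥ V_ov = 1.33 V, confirming saturation.

I_D = 1.12 mA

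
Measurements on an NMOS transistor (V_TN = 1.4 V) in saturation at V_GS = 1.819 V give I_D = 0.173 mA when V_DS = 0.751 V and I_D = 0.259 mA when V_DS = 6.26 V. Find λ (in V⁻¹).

With V_GS fixed, I_D ∝ (1 + λ V_DS) in saturation, so I_D2/I_D1 = (1 + λ V_DS2)/(1 + λ V_DS1).
0.259/0.173 = 1.497 = (1 + 6.26 λ)/(1 + 0.751 λ).
Solving: λ (I_D1 V_DS2 − I_D2 V_DS1) = I_D2 − I_D1, so λ = (0.259 − 0.173) / (0.173 × 6.26 − 0.259 × 0.751) = 0.086 / 0.888 = 0.0968 V⁻¹.

λ = 0.0968 V⁻¹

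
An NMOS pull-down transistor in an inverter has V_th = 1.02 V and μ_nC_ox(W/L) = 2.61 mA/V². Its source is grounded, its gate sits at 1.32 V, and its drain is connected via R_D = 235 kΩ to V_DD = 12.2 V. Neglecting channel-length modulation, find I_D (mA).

I_D = 0.0516 mA

V_GS = V_G = 1.32 V, so V_ov = 1.32 − 1.02 = 0.3 V.
Assume saturation: I_D = ½ k_n V_ov² = 0.5 × 2.61 × 0.3² = 0.117 mA, giving V_DS = V_DD − I_D R_D = 12.2 − 0.117 × 235 = -15.4 V.
But -15.4 V < V_ov = 0.3 V, so the device is actually in triode.
In triode I_D = k_n[V_ov V_DS − ½ V_DS²] and I_D = (V_DD − V_DS)/R_D. Equating: 307 V_DS² − 185 V_DS + 12.2 = 0, giving V_DS = 0.0754 V (the root below V_ov).
I_D = (12.2 − 0.0754) / 235 = 0.0516 mA.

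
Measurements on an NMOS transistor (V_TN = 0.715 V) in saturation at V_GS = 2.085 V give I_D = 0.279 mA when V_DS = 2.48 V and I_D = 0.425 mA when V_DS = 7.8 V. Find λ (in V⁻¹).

With V_GS fixed, I_D ∝ (1 + λ V_DS) in saturation, so I_D2/I_D1 = (1 + λ V_DS2)/(1 + λ V_DS1).
0.425/0.279 = 1.523 = (1 + 7.8 λ)/(1 + 2.48 λ).
Solving: λ (I_D1 V_DS2 − I_D2 V_DS1) = I_D2 − I_D1, so λ = (0.425 − 0.279) / (0.279 × 7.8 − 0.425 × 2.48) = 0.146 / 1.12 = 0.13 V⁻¹.

λ = 0.130 V⁻¹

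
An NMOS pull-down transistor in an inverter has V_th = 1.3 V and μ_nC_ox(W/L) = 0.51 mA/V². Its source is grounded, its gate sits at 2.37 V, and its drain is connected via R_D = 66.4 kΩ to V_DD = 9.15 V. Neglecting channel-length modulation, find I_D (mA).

I_D = 0.134 mA

V_GS = V_G = 2.37 V, so V_ov = 2.37 − 1.3 = 1.07 V.
Assume saturation: I_D = ½ k_n V_ov² = 0.5 × 0.51 × 1.07² = 0.292 mA, giving V_DS = V_DD − I_D R_D = 9.15 − 0.292 × 66.4 = -10.2 V.
But -10.2 V < V_ov = 1.07 V, so the device is actually in triode.
In triode I_D = k_n[V_ov V_DS − ½ V_DS²] and I_D = (V_DD − V_DS)/R_D. Equating: 16.9 V_DS² − 37.23 V_DS + 9.15 = 0, giving V_DS = 0.282 V (the root below V_ov).
I_D = (9.15 − 0.282) / 66.4 = 0.134 mA.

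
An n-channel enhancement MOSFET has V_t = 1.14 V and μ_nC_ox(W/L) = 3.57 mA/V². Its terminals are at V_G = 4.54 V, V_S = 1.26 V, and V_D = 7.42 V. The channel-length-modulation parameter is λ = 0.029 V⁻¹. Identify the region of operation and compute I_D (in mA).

V_GS = V_G − V_S = 4.54 − 1.26 = 3.28 V; V_DS = V_D − V_S = 7.42 − 1.26 = 6.16 V.
V_ov = V_GS − V_t = 3.28 − 1.14 = 2.14 V.
Since V_DS = 6.16 V ≥ V_ov = 2.14 V, the device is in saturation.
I_D = ½ k_n V_ov² (1 + λ V_DS) = 0.5 × 3.57 × 2.14² × (1 + 0.029 × 6.16) = 9.63 mA.

Saturation; I_D = 9.63 mA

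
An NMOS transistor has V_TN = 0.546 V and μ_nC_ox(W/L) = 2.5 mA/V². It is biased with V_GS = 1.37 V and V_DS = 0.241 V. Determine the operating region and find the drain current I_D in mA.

V_ov = V_GS − V_TN = 1.37 − 0.546 = 0.824 V.
Since V_DS = 0.241 V < V_ov = 0.824 V, the device is in the triode region.
I_D = k_n [V_ov · V_DS − ½ V_DS²] = 2.5 × [0.824 × 0.241 − 0.5 × 0.241²] = 0.424 mA.

Triode; I_D = 0.424 mA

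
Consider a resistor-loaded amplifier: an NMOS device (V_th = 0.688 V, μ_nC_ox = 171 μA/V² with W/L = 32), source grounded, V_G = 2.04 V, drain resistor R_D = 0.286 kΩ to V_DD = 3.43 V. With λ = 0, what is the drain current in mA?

I_D = 5.00 mA

V_GS = V_G = 2.04 V, so V_ov = 2.04 − 0.688 = 1.35 V.
k_n = μ_nC_ox · (W/L) = 5.472 mA/V².
Assume saturation: I_D = ½ k_n V_ov² = 0.5 × 5.472 × 1.35² = 5 mA, giving V_DS = V_DD − I_D R_D = 3.43 − 5 × 0.286 = 2 V.
V_DS = 2 V ≥ V_ov = 1.35 V, confirming saturation.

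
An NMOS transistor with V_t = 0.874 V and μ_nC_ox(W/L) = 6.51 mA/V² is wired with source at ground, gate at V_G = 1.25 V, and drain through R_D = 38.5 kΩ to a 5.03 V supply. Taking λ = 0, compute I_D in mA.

I_D = 0.129 mA

V_GS = V_G = 1.25 V, so V_ov = 1.25 − 0.874 = 0.376 V.
Assume saturation: I_D = ½ k_n V_ov² = 0.5 × 6.51 × 0.376² = 0.46 mA, giving V_DS = V_DD − I_D R_D = 5.03 − 0.46 × 38.5 = -12.7 V.
But -12.7 V < V_ov = 0.376 V, so the device is actually in triode.
In triode I_D = k_n[V_ov V_DS − ½ V_DS²] and I_D = (V_DD − V_DS)/R_D. Equating: 125 V_DS² − 95.24 V_DS + 5.03 = 0, giving V_DS = 0.0571 V (the root below V_ov).
I_D = (5.03 − 0.0571) / 38.5 = 0.129 mA.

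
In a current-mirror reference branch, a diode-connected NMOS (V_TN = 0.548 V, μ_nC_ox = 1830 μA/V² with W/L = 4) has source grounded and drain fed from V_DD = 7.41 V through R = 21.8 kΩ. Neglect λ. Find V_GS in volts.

With gate tied to drain, V_GS = V_DS ≥ V_GS − V_TN, so the device is in saturation.
k_n = μ_nC_ox · (W/L) = 7.32 mA/V².
KCL at the drain: ½ k_n (V_GS − V_TN)² = (V_DD − V_GS)/R.
Let x = V_GS − 0.548. Then 79.8 x² + x − 6.862 = 0, giving x = 0.287 V (positive root), so V_GS = 0.835 V.
I_D = (V_DD − V_GS)/R = (7.41 − 0.835) / 21.8 = 0.302 mA.

V_GS = 0.835 V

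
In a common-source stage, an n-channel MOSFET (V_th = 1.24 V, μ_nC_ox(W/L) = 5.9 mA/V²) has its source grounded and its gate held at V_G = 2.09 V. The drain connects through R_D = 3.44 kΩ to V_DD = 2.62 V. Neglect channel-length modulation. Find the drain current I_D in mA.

I_D = 0.716 mA

V_GS = V_G = 2.09 V, so V_ov = 2.09 − 1.24 = 0.85 V.
Assume saturation: I_D = ½ k_n V_ov² = 0.5 × 5.9 × 0.85² = 2.13 mA, giving V_DS = V_DD − I_D R_D = 2.62 − 2.13 × 3.44 = -4.71 V.
But -4.71 V < V_ov = 0.85 V, so the device is actually in triode.
In triode I_D = k_n[V_ov V_DS − ½ V_DS²] and I_D = (V_DD − V_DS)/R_D. Equating: 10.1 V_DS² − 18.25 V_DS + 2.62 = 0, giving V_DS = 0.157 V (the root below V_ov).
I_D = (2.62 − 0.157) / 3.44 = 0.716 mA.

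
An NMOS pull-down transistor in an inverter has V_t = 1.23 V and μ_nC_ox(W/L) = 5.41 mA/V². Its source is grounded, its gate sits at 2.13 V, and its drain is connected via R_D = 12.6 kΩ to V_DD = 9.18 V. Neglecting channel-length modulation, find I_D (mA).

I_D = 0.716 mA

V_GS = V_G = 2.13 V, so V_ov = 2.13 − 1.23 = 0.9 V.
Assume saturation: I_D = ½ k_n V_ov² = 0.5 × 5.41 × 0.9² = 2.19 mA, giving V_DS = V_DD − I_D R_D = 9.18 − 2.19 × 12.6 = -18.4 V.
But -18.4 V < V_ov = 0.9 V, so the device is actually in triode.
In triode I_D = k_n[V_ov V_DS − ½ V_DS²] and I_D = (V_DD − V_DS)/R_D. Equating: 34.1 V_DS² − 62.35 V_DS + 9.18 = 0, giving V_DS = 0.161 V (the root below V_ov).
I_D = (9.18 − 0.161) / 12.6 = 0.716 mA.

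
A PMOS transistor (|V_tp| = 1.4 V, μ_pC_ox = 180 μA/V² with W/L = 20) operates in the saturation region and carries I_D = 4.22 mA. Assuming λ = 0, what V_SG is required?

V_SG = 2.93 V

k_p = μ_pC_ox · (W/L) = 3.6 mA/V².
In saturation I_D = ½ k_p (V_SG − |V_tp|)², so V_SG − |V_tp| = √(2 I_D / k_p) = √(2 × 4.22 / 3.6) = 1.53 V.
V_SG = 1.4 + 1.53 = 2.93 V.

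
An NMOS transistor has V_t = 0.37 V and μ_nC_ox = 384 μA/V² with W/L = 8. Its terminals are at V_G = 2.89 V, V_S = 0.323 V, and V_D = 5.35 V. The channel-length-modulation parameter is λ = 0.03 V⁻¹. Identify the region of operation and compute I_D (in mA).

Saturation; I_D = 8.53 mA

V_GS = V_G − V_S = 2.89 − 0.323 = 2.57 V; V_DS = V_D − V_S = 5.35 − 0.323 = 5.03 V.
k_n = μ_nC_ox · (W/L) = 3.072 mA/V².
V_ov = V_GS − V_t = 2.57 − 0.37 = 2.2 V.
Since V_DS = 5.03 V ≥ V_ov = 2.2 V, the device is in saturation.
I_D = ½ k_n V_ov² (1 + λ V_DS) = 0.5 × 3.072 × 2.2² × (1 + 0.03 × 5.03) = 8.53 mA.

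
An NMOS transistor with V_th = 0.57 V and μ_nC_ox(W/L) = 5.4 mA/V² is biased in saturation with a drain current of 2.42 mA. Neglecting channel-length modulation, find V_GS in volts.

In saturation I_D = ½ k_n (V_GS − V_th)², so V_GS − V_th = √(2 I_D / k_n) = √(2 × 2.42 / 5.4) = 0.947 V.
V_GS = 0.57 + 0.947 = 1.52 V.

V_GS = 1.52 V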